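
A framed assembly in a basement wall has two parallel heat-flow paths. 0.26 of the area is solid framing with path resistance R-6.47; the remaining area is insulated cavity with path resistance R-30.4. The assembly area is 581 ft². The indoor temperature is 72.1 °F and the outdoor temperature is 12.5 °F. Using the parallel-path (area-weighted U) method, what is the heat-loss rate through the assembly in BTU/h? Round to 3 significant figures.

U_eff = 0.74/30.4 + 0.26/6.47 = 0.02434 + 0.04019 = 0.06453
R_eff = 1/U_eff = 15.5 ft²·°F·h/BTU
Q = 581 × (72.1 − 12.5) / 15.5 = 2234 BTU/h

2230 BTU/h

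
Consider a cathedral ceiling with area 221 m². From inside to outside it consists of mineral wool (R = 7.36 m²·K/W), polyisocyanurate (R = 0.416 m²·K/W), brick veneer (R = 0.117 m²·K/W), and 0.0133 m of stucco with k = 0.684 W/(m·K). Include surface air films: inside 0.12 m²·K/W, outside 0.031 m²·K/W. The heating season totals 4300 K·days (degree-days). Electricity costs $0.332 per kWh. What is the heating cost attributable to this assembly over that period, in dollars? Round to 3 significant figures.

0.0133/0.684 = 0.01944
R_total = 0.12 + 7.36 + 0.416 + 0.117 + 0.01944 + 0.031 = 8.063 m²·K/W
E = A × HDD × 24 / R / 1000 = 221 × 4300 × 24 / 8.063 / 1000 = 2828 kWh
Cost = 2828 × 0.332 = $939.1

939 dollars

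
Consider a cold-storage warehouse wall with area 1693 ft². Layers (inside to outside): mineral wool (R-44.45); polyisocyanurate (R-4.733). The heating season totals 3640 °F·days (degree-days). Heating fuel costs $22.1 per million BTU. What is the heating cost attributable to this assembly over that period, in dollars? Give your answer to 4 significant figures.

R_total = 44.45 + 4.733 = 49.183 ft²·°F·h/BTU
E = A × HDD × 24 / R = 1693 × 3640 × 24 / 49.183 = 3007100 BTU
Cost = 3007100/10⁶ × 22.1 = $66.458

66.46 dollars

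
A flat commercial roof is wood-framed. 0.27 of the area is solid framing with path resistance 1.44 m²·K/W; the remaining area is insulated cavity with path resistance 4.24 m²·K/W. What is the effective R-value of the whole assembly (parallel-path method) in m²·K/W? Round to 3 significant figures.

2.78 m²·K/W

U_eff = 0.73/4.24 + 0.27/1.44 = 0.1722 + 0.1875 = 0.3597
R_eff = 1/U_eff = 2.78 m²·K/W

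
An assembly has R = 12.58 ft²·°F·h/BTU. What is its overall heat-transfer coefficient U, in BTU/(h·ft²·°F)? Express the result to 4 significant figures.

0.07949 BTU/(h·ft²·°F)

U = 1/R = 1/12.58 = 0.079491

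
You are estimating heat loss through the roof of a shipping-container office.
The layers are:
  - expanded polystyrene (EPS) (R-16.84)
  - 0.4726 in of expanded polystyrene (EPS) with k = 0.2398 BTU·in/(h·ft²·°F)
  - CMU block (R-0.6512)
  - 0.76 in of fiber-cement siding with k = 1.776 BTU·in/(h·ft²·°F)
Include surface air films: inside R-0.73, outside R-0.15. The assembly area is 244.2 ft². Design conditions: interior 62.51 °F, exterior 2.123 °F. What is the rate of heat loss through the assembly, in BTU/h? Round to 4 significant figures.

0.4726/0.2398 = 1.9708
0.76/1.776 = 0.42793
R_total = 0.73 + 16.84 + 1.9708 + 0.6512 + 0.42793 + 0.15 = 20.77 ft²·°F·h/BTU
Q = A·ΔT/R = 244.2 × (62.51 − 2.123) / 20.77 = 709.99 BTU/h

710.0 BTU/h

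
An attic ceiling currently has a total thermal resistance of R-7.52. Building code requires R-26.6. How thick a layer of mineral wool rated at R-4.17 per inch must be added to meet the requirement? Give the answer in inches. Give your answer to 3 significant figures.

4.58 in

ΔR = 26.6 − 7.52 = 19.08 ft²·°F·h/BTU
L = ΔR / (R/in) = 19.08/4.17 = 4.576 in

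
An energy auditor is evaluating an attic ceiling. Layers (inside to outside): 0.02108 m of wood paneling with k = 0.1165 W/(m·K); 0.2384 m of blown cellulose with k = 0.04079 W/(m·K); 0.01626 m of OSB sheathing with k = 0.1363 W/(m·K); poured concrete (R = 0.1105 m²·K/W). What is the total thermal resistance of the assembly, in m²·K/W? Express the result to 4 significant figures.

0.02108/0.1165 = 0.18094
0.2384/0.04079 = 5.8446
0.01626/0.1363 = 0.1193
R_total = 0.18094 + 5.8446 + 0.1193 + 0.1105 = 6.2553 m²·K/W

6.255 m²·K/W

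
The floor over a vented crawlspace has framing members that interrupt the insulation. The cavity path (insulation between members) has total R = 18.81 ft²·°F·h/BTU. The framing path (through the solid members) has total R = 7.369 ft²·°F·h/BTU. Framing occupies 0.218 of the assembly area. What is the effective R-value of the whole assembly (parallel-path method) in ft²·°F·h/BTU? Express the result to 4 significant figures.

U_eff = 0.782/18.81 + 0.218/7.369 = 0.041574 + 0.029583 = 0.071157
R_eff = 1/U_eff = 14.053 ft²·°F·h/BTU

14.05 ft²·°F·h/BTU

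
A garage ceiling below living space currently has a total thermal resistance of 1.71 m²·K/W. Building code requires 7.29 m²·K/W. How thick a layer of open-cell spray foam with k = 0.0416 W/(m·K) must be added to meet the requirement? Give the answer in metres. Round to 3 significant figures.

0.232 m

ΔR = 7.29 − 1.71 = 5.58 m²·K/W
L = ΔR × k = 5.58 × 0.0416 = 0.2321 m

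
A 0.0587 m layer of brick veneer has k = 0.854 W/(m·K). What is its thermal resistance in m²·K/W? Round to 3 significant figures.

R = L/k = 0.0587/0.854 = 0.06874 m²·K/W

0.0687 m²·K/W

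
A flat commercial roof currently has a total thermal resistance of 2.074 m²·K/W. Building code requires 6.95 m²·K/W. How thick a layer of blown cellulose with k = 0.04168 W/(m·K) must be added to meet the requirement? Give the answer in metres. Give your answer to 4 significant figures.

ΔR = 6.95 − 2.074 = 4.876 m²·K/W
L = ΔR × k = 4.876 × 0.04168 = 0.20323 m

0.2032 m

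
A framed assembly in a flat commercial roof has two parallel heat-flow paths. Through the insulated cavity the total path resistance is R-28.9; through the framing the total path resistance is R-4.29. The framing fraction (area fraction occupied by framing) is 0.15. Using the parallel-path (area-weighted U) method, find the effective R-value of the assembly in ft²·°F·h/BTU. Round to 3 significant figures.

15.5 ft²·°F·h/BTU

U_eff = 0.85/28.9 + 0.15/4.29 = 0.02941 + 0.03497 = 0.06438
R_eff = 1/U_eff = 15.53 ft²·°F·h/BTU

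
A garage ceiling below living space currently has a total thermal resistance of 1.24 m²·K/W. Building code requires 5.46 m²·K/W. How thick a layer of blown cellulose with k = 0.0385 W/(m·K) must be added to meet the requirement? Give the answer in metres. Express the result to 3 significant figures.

ΔR = 5.46 − 1.24 = 4.22 m²·K/W
L = ΔR × k = 4.22 × 0.0385 = 0.1625 m

0.162 m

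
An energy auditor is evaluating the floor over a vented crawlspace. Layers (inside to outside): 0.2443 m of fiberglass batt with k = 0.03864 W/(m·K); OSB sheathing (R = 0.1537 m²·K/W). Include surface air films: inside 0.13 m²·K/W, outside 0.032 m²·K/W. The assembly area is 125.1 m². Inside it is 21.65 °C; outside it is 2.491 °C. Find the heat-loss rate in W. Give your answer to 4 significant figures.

0.2443/0.03864 = 6.3225
R_total = 0.13 + 6.3225 + 0.1537 + 0.032 = 6.6382 m²·K/W
Q = A·ΔT/R = 125.1 × (21.65 − 2.491) / 6.6382 = 361.06 W

361.1 W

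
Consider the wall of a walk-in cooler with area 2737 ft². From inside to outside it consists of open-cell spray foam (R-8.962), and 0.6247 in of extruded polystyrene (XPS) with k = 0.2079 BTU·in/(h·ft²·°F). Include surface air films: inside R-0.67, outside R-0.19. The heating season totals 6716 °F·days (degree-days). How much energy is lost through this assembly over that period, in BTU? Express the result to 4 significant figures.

34390000 BTU

0.6247/0.2079 = 3.0048
R_total = 0.67 + 8.962 + 3.0048 + 0.19 = 12.827 ft²·°F·h/BTU
E = A × HDD × 24 / R = 2737 × 6716 × 24 / 12.827 = 34394000 BTU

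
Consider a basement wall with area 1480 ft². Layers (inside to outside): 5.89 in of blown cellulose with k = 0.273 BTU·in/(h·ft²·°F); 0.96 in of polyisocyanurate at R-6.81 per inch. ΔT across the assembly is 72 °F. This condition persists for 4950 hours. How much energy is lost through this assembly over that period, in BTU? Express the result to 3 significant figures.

5.89/0.273 = 21.58
0.96 × 6.81 = 6.538
R_total = 21.58 + 6.538 = 28.11 ft²·°F·h/BTU
Q = 1480 × 72 / 28.11 = 3790 BTU/h
E = 3790 × 4950 = 18760000 BTU

18800000 BTU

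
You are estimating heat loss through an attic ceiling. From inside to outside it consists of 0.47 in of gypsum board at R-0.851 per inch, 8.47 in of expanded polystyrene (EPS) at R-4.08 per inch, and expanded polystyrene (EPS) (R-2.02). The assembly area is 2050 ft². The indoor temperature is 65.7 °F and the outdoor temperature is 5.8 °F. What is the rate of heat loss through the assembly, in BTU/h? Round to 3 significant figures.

3320 BTU/h

0.47 × 0.851 = 0.4
8.47 × 4.08 = 34.56
R_total = 0.4 + 34.56 + 2.02 = 36.98 ft²·°F·h/BTU
Q = A·ΔT/R = 2050 × (65.7 − 5.8) / 36.98 = 3321 BTU/h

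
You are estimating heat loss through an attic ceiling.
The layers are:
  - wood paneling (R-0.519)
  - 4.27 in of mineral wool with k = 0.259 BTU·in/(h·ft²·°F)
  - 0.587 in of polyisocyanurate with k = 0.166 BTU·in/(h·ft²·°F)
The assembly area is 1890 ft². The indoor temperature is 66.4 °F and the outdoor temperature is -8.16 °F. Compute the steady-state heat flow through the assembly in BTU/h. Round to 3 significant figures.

6860 BTU/h

4.27/0.259 = 16.49
0.587/0.166 = 3.536
R_total = 0.519 + 16.49 + 3.536 = 20.54 ft²·°F·h/BTU
Q = A·ΔT/R = 1890 × (66.4 − (-8.16)) / 20.54 = 6860 BTU/h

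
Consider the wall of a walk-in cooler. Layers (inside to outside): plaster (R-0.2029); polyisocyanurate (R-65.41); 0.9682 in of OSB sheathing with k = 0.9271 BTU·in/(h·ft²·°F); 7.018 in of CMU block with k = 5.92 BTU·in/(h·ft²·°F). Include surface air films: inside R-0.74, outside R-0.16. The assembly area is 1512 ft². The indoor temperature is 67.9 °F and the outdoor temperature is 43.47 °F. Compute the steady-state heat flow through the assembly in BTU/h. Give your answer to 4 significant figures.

537.3 BTU/h

0.9682/0.9271 = 1.0443
7.018/5.92 = 1.1855
R_total = 0.74 + 0.2029 + 65.41 + 1.0443 + 1.1855 + 0.16 = 68.743 ft²·°F·h/BTU
Q = A·ΔT/R = 1512 × (67.9 − 43.47) / 68.743 = 537.34 BTU/h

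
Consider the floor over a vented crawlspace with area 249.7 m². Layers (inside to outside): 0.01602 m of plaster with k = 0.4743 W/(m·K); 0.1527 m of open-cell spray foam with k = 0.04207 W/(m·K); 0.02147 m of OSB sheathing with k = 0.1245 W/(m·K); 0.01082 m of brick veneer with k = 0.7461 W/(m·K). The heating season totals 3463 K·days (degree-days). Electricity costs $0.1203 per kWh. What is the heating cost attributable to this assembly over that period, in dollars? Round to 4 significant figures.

0.01602/0.4743 = 0.033776
0.1527/0.04207 = 3.6297
0.02147/0.1245 = 0.17245
0.01082/0.7461 = 0.014502
R_total = 0.033776 + 3.6297 + 0.17245 + 0.014502 = 3.8504 m²·K/W
E = A × HDD × 24 / R / 1000 = 249.7 × 3463 × 24 / 3.8504 / 1000 = 5389.9 kWh
Cost = 5389.9 × 0.1203 = $648.4

648.4 dollars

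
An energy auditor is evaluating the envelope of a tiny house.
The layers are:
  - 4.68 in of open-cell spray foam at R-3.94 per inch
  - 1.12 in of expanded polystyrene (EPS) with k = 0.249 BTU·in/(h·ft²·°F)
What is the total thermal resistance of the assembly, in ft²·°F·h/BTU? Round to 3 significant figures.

22.9 ft²·°F·h/BTU

4.68 × 3.94 = 18.44
1.12/0.249 = 4.498
R_total = 18.44 + 4.498 = 22.94 ft²·°F·h/BTU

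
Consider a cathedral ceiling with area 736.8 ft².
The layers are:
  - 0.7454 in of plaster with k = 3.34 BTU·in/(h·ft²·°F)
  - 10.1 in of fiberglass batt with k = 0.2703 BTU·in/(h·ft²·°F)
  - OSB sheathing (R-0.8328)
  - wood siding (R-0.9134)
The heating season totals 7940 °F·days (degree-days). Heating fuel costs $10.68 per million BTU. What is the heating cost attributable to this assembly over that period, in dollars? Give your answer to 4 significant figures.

38.12 dollars

0.7454/3.34 = 0.22317
10.1/0.2703 = 37.366
R_total = 0.22317 + 37.366 + 0.8328 + 0.9134 = 39.335 ft²·°F·h/BTU
E = A × HDD × 24 / R = 736.8 × 7940 × 24 / 39.335 = 3569400 BTU
Cost = 3569400/10⁶ × 10.68 = $38.122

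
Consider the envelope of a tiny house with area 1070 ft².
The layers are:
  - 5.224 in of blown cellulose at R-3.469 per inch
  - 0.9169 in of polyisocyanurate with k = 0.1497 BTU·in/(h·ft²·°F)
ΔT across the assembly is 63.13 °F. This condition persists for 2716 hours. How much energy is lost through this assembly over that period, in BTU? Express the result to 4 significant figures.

7566000 BTU

5.224 × 3.469 = 18.122
0.9169/0.1497 = 6.1249
R_total = 18.122 + 6.1249 = 24.247 ft²·°F·h/BTU
Q = 1070 × 63.13 / 24.247 = 2785.9 BTU/h
E = 2785.9 × 2716 = 7566400 BTU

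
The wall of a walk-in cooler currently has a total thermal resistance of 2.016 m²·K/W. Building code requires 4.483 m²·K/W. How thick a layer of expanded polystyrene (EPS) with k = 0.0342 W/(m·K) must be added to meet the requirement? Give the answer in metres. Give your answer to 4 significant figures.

ΔR = 4.483 − 2.016 = 2.467 m²·K/W
L = ΔR × k = 2.467 × 0.0342 = 0.084371 m

0.08437 m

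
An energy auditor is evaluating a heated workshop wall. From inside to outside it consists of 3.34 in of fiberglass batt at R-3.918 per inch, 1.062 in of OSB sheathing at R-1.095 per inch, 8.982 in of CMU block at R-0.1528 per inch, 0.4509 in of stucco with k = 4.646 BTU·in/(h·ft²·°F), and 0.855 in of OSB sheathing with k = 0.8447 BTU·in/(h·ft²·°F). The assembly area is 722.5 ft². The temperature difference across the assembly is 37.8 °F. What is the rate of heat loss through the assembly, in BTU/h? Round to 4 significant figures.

1632 BTU/h

3.34 × 3.918 = 13.086
1.062 × 1.095 = 1.1629
8.982 × 0.1528 = 1.3724
0.4509/4.646 = 0.097051
0.855/0.8447 = 1.0122
R_total = 13.086 + 1.1629 + 1.3724 + 0.097051 + 1.0122 = 16.731 ft²·°F·h/BTU
Q = A·ΔT/R = 722.5 × 37.8 / 16.731 = 1632.4 BTU/h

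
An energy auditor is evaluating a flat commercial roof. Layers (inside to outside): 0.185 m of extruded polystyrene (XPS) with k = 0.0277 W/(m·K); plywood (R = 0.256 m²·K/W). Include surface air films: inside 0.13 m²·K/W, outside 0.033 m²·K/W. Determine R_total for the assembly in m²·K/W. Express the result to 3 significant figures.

7.10 m²·K/W

0.185/0.0277 = 6.679
R_total = 0.13 + 6.679 + 0.256 + 0.033 = 7.098 m²·K/W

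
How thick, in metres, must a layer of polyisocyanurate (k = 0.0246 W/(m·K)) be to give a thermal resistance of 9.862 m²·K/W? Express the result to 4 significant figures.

0.2426 m

L = R·k = 9.862 × 0.0246 = 0.24261 m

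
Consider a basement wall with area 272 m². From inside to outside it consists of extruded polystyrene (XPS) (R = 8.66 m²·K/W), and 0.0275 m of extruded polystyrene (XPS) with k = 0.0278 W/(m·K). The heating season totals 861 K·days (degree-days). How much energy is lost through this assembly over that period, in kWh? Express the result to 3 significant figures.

0.0275/0.0278 = 0.9892
R_total = 8.66 + 0.9892 = 9.649 m²·K/W
E = A × HDD × 24 / R / 1000 = 272 × 861 × 24 / 9.649 / 1000 = 582.5 kWh

582 kWh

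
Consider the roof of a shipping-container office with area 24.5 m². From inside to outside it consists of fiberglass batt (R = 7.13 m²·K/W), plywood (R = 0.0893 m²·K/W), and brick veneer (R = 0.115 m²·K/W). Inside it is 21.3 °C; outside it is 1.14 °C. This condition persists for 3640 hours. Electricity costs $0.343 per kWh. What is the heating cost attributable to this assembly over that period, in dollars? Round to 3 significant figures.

R_total = 7.13 + 0.0893 + 0.115 = 7.334 m²·K/W
Q = 24.5 × (21.3 − 1.14) / 7.334 = 67.34 W
E = 67.34 W × 3640 h / 1000 = 245.1 kWh
Cost = 245.1 × 0.343 = $84.08

84.1 dollars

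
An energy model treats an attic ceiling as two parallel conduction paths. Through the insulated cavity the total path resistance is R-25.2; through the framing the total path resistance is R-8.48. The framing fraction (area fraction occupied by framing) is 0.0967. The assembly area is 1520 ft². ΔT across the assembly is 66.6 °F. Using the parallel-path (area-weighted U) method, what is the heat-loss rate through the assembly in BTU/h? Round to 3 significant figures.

4780 BTU/h

U_eff = 0.9033/25.2 + 0.0967/8.48 = 0.03585 + 0.0114 = 0.04725
R_eff = 1/U_eff = 21.16 ft²·°F·h/BTU
Q = 1520 × 66.6 / 21.16 = 4783 BTU/h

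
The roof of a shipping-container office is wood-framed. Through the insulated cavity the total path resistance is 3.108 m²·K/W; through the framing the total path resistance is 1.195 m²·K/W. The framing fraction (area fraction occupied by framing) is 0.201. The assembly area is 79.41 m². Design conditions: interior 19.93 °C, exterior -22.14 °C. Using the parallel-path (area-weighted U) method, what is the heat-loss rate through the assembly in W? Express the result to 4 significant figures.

U_eff = 0.799/3.108 + 0.201/1.195 = 0.25708 + 0.1682 = 0.42528
R_eff = 1/U_eff = 2.3514 m²·K/W
Q = 79.41 × (19.93 − (-22.14)) / 2.3514 = 1420.8 W

1421 W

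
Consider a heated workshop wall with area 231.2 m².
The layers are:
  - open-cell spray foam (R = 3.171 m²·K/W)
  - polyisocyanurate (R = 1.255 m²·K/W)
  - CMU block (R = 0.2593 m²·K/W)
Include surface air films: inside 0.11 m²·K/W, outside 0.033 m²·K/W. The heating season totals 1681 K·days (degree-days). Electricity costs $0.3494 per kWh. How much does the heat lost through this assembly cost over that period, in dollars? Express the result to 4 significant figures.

R_total = 0.11 + 3.171 + 1.255 + 0.2593 + 0.033 = 4.8283 m²·K/W
E = A × HDD × 24 / R / 1000 = 231.2 × 1681 × 24 / 4.8283 / 1000 = 1931.8 kWh
Cost = 1931.8 × 0.3494 = $674.99

675.0 dollars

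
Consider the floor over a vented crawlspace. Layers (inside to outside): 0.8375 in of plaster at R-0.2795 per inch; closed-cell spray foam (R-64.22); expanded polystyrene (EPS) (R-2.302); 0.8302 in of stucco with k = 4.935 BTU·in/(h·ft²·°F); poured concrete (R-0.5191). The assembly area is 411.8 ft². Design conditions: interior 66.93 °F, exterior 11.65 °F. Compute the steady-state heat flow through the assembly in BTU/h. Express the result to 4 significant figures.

0.8375 × 0.2795 = 0.23408
0.8302/4.935 = 0.16823
R_total = 0.23408 + 64.22 + 2.302 + 0.16823 + 0.5191 = 67.443 ft²·°F·h/BTU
Q = A·ΔT/R = 411.8 × (66.93 − 11.65) / 67.443 = 337.53 BTU/h

337.5 BTU/h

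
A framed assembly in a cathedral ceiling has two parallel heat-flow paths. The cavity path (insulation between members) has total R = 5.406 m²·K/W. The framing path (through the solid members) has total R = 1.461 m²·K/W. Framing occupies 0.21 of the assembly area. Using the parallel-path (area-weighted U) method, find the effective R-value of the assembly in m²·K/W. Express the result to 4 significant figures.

3.450 m²·K/W

U_eff = 0.79/5.406 + 0.21/1.461 = 0.14613 + 0.14374 = 0.28987
R_eff = 1/U_eff = 3.4498 m²·K/W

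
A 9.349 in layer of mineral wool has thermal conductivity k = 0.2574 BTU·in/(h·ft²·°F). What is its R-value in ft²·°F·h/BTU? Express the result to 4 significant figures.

R = L/k = 9.349/0.2574 = 36.321 ft²·°F·h/BTU

36.32 ft²·°F·h/BTU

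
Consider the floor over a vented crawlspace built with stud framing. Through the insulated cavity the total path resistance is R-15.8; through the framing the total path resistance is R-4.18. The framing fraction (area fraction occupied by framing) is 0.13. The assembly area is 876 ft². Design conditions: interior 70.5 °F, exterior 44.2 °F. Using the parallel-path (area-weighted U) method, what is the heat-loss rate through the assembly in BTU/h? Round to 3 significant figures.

1990 BTU/h

U_eff = 0.87/15.8 + 0.13/4.18 = 0.05506 + 0.0311 = 0.08616
R_eff = 1/U_eff = 11.61 ft²·°F·h/BTU
Q = 876 × (70.5 − 44.2) / 11.61 = 1985 BTU/h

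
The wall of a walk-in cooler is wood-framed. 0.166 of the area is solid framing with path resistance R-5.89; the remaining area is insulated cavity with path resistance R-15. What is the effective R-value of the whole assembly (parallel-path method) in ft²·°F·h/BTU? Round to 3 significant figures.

U_eff = 0.834/15 + 0.166/5.89 = 0.0556 + 0.02818 = 0.08378
R_eff = 1/U_eff = 11.94 ft²·°F·h/BTU

11.9 ft²·°F·h/BTU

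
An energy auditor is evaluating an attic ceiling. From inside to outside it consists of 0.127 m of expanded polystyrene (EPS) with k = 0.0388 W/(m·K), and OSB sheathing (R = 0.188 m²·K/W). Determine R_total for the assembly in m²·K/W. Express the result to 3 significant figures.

0.127/0.0388 = 3.273
R_total = 3.273 + 0.188 = 3.461 m²·K/W

3.46 m²·K/W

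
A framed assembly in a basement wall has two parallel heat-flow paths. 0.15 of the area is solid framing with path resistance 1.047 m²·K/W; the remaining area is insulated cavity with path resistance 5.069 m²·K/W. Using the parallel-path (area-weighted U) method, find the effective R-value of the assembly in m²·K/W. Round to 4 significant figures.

U_eff = 0.85/5.069 + 0.15/1.047 = 0.16769 + 0.14327 = 0.31095
R_eff = 1/U_eff = 3.2159 m²·K/W

3.216 m²·K/W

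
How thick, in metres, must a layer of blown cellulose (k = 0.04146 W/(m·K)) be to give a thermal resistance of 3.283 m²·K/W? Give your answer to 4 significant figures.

L = R·k = 3.283 × 0.04146 = 0.13611 m

0.1361 m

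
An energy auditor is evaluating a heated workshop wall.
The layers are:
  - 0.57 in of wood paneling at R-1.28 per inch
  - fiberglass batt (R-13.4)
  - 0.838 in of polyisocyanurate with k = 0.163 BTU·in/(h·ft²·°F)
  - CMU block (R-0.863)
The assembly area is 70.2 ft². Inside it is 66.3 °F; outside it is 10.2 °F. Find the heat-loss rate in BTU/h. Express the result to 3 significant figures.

196 BTU/h

0.57 × 1.28 = 0.7296
0.838/0.163 = 5.141
R_total = 0.7296 + 13.4 + 5.141 + 0.863 = 20.13 ft²·°F·h/BTU
Q = A·ΔT/R = 70.2 × (66.3 − 10.2) / 20.13 = 195.6 BTU/h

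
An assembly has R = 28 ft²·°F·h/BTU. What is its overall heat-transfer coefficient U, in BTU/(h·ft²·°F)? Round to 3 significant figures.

U = 1/R = 1/28 = 0.03571

0.0357 BTU/(h·ft²·°F)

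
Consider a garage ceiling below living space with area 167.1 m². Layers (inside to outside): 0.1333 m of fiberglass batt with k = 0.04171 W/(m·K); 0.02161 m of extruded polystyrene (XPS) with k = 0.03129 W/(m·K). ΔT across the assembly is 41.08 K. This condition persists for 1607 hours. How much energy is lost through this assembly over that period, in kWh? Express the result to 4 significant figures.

2838 kWh

0.1333/0.04171 = 3.1959
0.02161/0.03129 = 0.69064
R_total = 3.1959 + 0.69064 = 3.8865 m²·K/W
Q = 167.1 × 41.08 / 3.8865 = 1766.2 W
E = 1766.2 W × 1607 h / 1000 = 2838.3 kWh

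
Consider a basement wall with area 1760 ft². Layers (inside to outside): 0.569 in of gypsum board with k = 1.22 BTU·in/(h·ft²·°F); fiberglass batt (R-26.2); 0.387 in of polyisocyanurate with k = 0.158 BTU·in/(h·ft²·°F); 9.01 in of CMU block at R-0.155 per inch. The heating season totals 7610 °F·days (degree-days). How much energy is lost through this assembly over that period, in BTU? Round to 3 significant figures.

0.569/1.22 = 0.4664
0.387/0.158 = 2.449
9.01 × 0.155 = 1.397
R_total = 0.4664 + 26.2 + 2.449 + 1.397 = 30.51 ft²·°F·h/BTU
E = A × HDD × 24 / R = 1760 × 7610 × 24 / 30.51 = 10530000 BTU

10500000 BTU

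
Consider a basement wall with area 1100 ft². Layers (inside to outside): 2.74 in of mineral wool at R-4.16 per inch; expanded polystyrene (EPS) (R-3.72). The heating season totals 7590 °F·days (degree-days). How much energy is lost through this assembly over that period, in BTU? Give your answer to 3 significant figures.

13300000 BTU

2.74 × 4.16 = 11.4
R_total = 11.4 + 3.72 = 15.12 ft²·°F·h/BTU
E = A × HDD × 24 / R = 1100 × 7590 × 24 / 15.12 = 13250000 BTU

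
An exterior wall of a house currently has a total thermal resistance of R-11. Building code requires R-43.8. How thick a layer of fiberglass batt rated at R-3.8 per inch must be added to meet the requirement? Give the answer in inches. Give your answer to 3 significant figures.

ΔR = 43.8 − 11 = 32.8 ft²·°F·h/BTU
L = ΔR / (R/in) = 32.8/3.8 = 8.632 in

8.63 in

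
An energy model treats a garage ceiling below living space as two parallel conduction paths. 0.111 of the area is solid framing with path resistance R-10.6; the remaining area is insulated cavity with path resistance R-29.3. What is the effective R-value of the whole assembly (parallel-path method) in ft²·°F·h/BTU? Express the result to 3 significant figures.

24.5 ft²·°F·h/BTU

U_eff = 0.889/29.3 + 0.111/10.6 = 0.03034 + 0.01047 = 0.04081
R_eff = 1/U_eff = 24.5 ft²·°F·h/BTU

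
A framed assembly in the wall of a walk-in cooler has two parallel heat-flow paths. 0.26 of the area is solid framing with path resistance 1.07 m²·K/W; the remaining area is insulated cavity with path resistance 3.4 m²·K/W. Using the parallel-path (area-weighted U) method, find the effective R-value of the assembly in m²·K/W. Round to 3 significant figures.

U_eff = 0.74/3.4 + 0.26/1.07 = 0.2176 + 0.243 = 0.4606
R_eff = 1/U_eff = 2.171 m²·K/W

2.17 m²·K/W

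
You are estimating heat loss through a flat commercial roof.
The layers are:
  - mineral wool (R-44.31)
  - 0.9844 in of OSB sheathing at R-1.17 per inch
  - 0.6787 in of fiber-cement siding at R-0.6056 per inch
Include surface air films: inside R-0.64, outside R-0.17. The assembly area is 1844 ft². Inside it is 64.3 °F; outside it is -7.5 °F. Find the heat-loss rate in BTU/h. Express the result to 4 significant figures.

2836 BTU/h

0.9844 × 1.17 = 1.1517
0.6787 × 0.6056 = 0.41102
R_total = 0.64 + 44.31 + 1.1517 + 0.41102 + 0.17 = 46.683 ft²·°F·h/BTU
Q = A·ΔT/R = 1844 × (64.3 − (-7.5)) / 46.683 = 2836.1 BTU/h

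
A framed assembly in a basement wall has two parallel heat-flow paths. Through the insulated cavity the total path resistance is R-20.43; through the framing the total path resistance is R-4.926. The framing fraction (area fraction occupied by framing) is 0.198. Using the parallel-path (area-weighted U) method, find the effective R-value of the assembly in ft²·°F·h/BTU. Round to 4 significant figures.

12.59 ft²·°F·h/BTU

U_eff = 0.802/20.43 + 0.198/4.926 = 0.039256 + 0.040195 = 0.079451
R_eff = 1/U_eff = 12.586 ft²·°F·h/BTU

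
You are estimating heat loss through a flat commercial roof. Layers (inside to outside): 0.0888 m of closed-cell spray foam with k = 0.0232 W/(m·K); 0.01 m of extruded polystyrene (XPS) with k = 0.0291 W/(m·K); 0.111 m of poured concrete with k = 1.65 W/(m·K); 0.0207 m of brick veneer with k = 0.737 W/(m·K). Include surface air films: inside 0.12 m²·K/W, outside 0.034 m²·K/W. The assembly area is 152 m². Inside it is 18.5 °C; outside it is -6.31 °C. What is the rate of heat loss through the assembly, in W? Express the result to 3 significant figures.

853 W

0.0888/0.0232 = 3.828
0.01/0.0291 = 0.3436
0.111/1.65 = 0.06727
0.0207/0.737 = 0.02809
R_total = 0.12 + 3.828 + 0.3436 + 0.06727 + 0.02809 + 0.034 = 4.421 m²·K/W
Q = A·ΔT/R = 152 × (18.5 − (-6.31)) / 4.421 = 853.1 W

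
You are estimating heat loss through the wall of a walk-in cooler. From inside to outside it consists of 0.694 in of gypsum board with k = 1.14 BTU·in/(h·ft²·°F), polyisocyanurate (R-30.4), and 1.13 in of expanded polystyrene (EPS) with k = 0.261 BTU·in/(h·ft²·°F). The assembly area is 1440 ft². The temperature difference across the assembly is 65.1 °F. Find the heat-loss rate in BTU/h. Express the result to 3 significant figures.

2650 BTU/h

0.694/1.14 = 0.6088
1.13/0.261 = 4.33
R_total = 0.6088 + 30.4 + 4.33 = 35.34 ft²·°F·h/BTU
Q = A·ΔT/R = 1440 × 65.1 / 35.34 = 2653 BTU/h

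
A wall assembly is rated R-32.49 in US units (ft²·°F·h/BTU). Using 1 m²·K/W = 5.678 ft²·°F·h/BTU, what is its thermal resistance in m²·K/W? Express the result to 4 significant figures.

5.722 m²·K/W

R_SI = 32.49/5.678 = 5.7221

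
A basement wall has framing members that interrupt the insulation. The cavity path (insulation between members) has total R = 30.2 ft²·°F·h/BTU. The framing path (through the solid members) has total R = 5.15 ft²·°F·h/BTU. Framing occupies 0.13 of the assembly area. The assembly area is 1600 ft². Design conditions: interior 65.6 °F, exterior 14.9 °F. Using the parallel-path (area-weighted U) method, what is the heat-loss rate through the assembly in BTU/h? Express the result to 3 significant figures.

U_eff = 0.87/30.2 + 0.13/5.15 = 0.02881 + 0.02524 = 0.05405
R_eff = 1/U_eff = 18.5 ft²·°F·h/BTU
Q = 1600 × (65.6 − 14.9) / 18.5 = 4385 BTU/h

4380 BTU/h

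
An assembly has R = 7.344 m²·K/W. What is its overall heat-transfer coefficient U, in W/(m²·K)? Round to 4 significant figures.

0.1362 W/(m²·K)

U = 1/R = 1/7.344 = 0.13617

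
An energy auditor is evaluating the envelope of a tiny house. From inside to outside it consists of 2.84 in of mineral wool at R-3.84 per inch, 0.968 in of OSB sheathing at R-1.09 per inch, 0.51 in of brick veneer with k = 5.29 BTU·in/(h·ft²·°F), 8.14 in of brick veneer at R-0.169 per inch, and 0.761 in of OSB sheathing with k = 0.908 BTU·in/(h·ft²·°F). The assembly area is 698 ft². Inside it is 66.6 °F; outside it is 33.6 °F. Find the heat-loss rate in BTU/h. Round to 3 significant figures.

1610 BTU/h

2.84 × 3.84 = 10.91
0.968 × 1.09 = 1.055
0.51/5.29 = 0.09641
8.14 × 0.169 = 1.376
0.761/0.908 = 0.8381
R_total = 10.91 + 1.055 + 0.09641 + 1.376 + 0.8381 = 14.27 ft²·°F·h/BTU
Q = A·ΔT/R = 698 × (66.6 − 33.6) / 14.27 = 1614 BTU/h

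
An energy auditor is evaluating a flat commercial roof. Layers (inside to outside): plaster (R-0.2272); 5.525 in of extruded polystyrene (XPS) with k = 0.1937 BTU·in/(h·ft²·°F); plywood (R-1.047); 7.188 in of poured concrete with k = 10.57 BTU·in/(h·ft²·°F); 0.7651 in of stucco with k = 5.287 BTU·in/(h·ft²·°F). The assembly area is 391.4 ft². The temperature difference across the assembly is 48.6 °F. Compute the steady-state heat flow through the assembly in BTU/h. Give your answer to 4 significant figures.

621.2 BTU/h

5.525/0.1937 = 28.523
7.188/10.57 = 0.68004
0.7651/5.287 = 0.14471
R_total = 0.2272 + 28.523 + 1.047 + 0.68004 + 0.14471 = 30.622 ft²·°F·h/BTU
Q = A·ΔT/R = 391.4 × 48.6 / 30.622 = 621.18 BTU/h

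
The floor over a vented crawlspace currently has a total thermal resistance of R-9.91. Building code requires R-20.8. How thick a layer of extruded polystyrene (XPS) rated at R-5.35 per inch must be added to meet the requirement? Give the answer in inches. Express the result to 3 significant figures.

ΔR = 20.8 − 9.91 = 10.89 ft²·°F·h/BTU
L = ΔR / (R/in) = 10.89/5.35 = 2.036 in

2.04 in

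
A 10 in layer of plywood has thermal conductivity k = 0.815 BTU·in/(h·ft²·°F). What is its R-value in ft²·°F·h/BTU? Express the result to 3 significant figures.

R = L/k = 10/0.815 = 12.27 ft²·°F·h/BTU

12.3 ft²·°F·h/BTU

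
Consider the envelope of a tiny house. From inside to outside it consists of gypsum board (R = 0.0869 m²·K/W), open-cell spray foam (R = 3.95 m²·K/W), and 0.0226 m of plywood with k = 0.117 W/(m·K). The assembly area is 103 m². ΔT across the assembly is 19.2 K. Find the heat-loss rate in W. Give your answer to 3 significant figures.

0.0226/0.117 = 0.1932
R_total = 0.0869 + 3.95 + 0.1932 = 4.23 m²·K/W
Q = A·ΔT/R = 103 × 19.2 / 4.23 = 467.5 W

468 W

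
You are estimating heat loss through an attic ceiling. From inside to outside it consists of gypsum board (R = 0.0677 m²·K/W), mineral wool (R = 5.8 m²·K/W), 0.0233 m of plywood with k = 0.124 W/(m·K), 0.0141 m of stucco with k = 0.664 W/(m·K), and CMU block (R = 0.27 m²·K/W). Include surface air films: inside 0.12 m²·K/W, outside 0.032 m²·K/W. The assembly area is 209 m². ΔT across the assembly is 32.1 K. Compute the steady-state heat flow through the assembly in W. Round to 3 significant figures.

1030 W

0.0233/0.124 = 0.1879
0.0141/0.664 = 0.02123
R_total = 0.12 + 0.0677 + 5.8 + 0.1879 + 0.02123 + 0.27 + 0.032 = 6.499 m²·K/W
Q = A·ΔT/R = 209 × 32.1 / 6.499 = 1032 W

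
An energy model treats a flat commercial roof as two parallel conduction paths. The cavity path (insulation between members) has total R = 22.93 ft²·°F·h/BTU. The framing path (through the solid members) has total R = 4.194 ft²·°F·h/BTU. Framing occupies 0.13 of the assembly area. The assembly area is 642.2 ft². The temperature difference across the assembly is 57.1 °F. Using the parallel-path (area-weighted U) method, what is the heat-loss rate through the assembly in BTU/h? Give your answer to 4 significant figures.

U_eff = 0.87/22.93 + 0.13/4.194 = 0.037942 + 0.030997 = 0.068938
R_eff = 1/U_eff = 14.506 ft²·°F·h/BTU
Q = 642.2 × 57.1 / 14.506 = 2527.9 BTU/h

2528 BTU/h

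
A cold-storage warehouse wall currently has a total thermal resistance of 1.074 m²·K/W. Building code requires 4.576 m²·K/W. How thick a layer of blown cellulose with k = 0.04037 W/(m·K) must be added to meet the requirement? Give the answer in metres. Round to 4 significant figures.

0.1414 m

ΔR = 4.576 − 1.074 = 3.502 m²·K/W
L = ΔR × k = 3.502 × 0.04037 = 0.14138 m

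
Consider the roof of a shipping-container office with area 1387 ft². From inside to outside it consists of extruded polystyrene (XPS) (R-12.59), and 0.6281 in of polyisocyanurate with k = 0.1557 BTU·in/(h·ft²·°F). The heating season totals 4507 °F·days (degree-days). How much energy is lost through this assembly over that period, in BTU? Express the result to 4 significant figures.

0.6281/0.1557 = 4.034
R_total = 12.59 + 4.034 = 16.624 ft²·°F·h/BTU
E = A × HDD × 24 / R = 1387 × 4507 × 24 / 16.624 = 9024800 BTU

9025000 BTU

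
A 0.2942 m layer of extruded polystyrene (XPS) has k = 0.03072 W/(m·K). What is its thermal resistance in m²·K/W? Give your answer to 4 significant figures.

9.577 m²·K/W

R = L/k = 0.2942/0.03072 = 9.5768 m²·K/W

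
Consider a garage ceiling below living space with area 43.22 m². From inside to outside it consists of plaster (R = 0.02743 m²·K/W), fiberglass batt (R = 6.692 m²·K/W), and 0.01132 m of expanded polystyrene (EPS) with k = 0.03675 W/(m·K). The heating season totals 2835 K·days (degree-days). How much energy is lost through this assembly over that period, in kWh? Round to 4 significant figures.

418.5 kWh

0.01132/0.03675 = 0.30803
R_total = 0.02743 + 6.692 + 0.30803 = 7.0275 m²·K/W
E = A × HDD × 24 / R / 1000 = 43.22 × 2835 × 24 / 7.0275 / 1000 = 418.46 kWh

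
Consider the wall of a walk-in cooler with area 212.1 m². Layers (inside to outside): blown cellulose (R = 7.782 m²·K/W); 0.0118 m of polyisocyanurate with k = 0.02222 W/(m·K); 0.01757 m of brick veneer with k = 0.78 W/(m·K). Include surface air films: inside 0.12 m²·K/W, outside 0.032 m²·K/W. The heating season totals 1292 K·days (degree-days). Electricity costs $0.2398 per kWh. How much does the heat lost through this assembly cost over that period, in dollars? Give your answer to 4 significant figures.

185.8 dollars

0.0118/0.02222 = 0.53105
0.01757/0.78 = 0.022526
R_total = 0.12 + 7.782 + 0.53105 + 0.022526 + 0.032 = 8.4876 m²·K/W
E = A × HDD × 24 / R / 1000 = 212.1 × 1292 × 24 / 8.4876 / 1000 = 774.87 kWh
Cost = 774.87 × 0.2398 = $185.81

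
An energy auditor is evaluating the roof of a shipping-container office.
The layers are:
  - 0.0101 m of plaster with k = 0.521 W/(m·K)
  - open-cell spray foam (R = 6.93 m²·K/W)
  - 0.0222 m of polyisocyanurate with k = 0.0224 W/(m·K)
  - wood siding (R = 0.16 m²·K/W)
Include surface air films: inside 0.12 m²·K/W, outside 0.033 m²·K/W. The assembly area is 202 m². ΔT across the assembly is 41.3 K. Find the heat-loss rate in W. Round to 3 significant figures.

1010 W

0.0101/0.521 = 0.01939
0.0222/0.0224 = 0.9911
R_total = 0.12 + 0.01939 + 6.93 + 0.9911 + 0.16 + 0.033 = 8.253 m²·K/W
Q = A·ΔT/R = 202 × 41.3 / 8.253 = 1011 W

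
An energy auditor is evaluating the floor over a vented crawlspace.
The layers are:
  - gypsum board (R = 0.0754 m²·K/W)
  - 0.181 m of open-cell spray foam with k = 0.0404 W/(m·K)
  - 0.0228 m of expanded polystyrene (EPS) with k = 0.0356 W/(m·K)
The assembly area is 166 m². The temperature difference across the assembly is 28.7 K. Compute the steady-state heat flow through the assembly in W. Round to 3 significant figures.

917 W

0.181/0.0404 = 4.48
0.0228/0.0356 = 0.6404
R_total = 0.0754 + 4.48 + 0.6404 = 5.196 m²·K/W
Q = A·ΔT/R = 166 × 28.7 / 5.196 = 916.9 W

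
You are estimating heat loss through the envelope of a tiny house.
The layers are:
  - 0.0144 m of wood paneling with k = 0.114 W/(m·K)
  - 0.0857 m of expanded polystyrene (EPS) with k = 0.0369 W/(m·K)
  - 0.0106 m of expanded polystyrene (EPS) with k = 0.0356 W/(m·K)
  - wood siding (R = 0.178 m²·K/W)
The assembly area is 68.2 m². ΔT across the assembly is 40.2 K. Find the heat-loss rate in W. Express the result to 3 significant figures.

0.0144/0.114 = 0.1263
0.0857/0.0369 = 2.322
0.0106/0.0356 = 0.2978
R_total = 0.1263 + 2.322 + 0.2978 + 0.178 = 2.925 m²·K/W
Q = A·ΔT/R = 68.2 × 40.2 / 2.925 = 937.5 W

937 W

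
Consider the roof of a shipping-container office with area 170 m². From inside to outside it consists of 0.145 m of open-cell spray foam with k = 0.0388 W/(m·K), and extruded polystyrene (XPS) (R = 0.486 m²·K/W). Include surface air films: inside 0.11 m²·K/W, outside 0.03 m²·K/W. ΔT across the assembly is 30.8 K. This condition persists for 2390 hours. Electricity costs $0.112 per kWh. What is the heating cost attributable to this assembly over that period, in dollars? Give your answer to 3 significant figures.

321 dollars

0.145/0.0388 = 3.737
R_total = 0.11 + 3.737 + 0.486 + 0.03 = 4.363 m²·K/W
Q = 170 × 30.8 / 4.363 = 1200 W
E = 1200 W × 2390 h / 1000 = 2868 kWh
Cost = 2868 × 0.112 = $321.2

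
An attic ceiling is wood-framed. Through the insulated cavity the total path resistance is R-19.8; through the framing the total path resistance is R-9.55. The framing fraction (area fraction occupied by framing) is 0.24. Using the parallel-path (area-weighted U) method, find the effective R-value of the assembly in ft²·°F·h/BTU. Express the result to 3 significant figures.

U_eff = 0.76/19.8 + 0.24/9.55 = 0.03838 + 0.02513 = 0.06351
R_eff = 1/U_eff = 15.74 ft²·°F·h/BTU

15.7 ft²·°F·h/BTU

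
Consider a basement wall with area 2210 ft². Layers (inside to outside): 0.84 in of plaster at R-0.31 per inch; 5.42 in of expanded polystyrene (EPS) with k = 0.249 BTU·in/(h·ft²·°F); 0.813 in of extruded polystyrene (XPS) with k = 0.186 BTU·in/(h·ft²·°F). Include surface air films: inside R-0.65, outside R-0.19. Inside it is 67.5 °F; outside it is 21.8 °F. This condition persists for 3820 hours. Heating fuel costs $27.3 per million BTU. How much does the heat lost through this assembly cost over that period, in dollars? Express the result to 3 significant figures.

387 dollars

0.84 × 0.31 = 0.2604
5.42/0.249 = 21.77
0.813/0.186 = 4.371
R_total = 0.65 + 0.2604 + 21.77 + 4.371 + 0.19 = 27.24 ft²·°F·h/BTU
Q = 2210 × (67.5 − 21.8) / 27.24 = 3708 BTU/h
E = 3708 × 3820 = 14160000 BTU
Cost = 14160000/10⁶ × 27.3 = $386.7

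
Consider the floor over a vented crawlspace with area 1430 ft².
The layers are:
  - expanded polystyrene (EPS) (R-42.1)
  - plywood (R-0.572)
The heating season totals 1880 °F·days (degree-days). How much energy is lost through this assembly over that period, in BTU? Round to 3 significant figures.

R_total = 42.1 + 0.572 = 42.67 ft²·°F·h/BTU
E = A × HDD × 24 / R = 1430 × 1880 × 24 / 42.67 = 1512000 BTU

1510000 BTU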